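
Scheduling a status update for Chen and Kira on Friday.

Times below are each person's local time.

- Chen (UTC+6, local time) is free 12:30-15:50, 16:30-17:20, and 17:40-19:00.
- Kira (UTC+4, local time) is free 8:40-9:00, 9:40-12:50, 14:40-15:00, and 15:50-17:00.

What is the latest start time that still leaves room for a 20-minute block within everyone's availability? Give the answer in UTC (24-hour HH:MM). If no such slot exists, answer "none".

Chen → UTC: 06:30–09:50, 10:30–11:20, 11:40–13:00.
Kira → UTC: 04:40–05:00, 05:40–08:50, 10:40–11:00, 11:50–13:00.
Chen ∩ Kira: 06:30–08:50, 10:40–11:00, 11:50–13:00.
Windows ≥ 20 min: 06:30–08:50, 10:40–11:00, 11:50–13:00.
Latest start in the last window 11:50–13:00 is 13:00 − 20 min = 12:40.

12:40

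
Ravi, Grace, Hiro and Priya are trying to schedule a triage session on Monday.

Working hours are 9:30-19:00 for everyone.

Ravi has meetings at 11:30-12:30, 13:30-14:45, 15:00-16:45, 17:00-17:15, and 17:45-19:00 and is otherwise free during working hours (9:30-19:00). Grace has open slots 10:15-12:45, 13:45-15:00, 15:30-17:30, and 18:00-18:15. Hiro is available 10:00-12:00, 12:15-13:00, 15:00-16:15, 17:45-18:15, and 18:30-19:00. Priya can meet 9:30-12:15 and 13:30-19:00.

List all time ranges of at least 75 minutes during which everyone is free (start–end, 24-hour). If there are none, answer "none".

10:15–11:30

Ravi free within 09:30–19:00: 09:30–11:30, 12:30–13:30, 14:45–15:00, 16:45–17:00, 17:15–17:45.
Ravi ∩ Grace: 10:15–11:30, 12:30–12:45, 14:45–15:00, 16:45–17:00, 17:15–17:30.
Ravi ∩ Grace ∩ Hiro: 10:15–11:30, 12:30–12:45.
Ravi ∩ Grace ∩ Hiro ∩ Priya: 10:15–11:30.
Windows ≥ 75 min: 10:15–11:30.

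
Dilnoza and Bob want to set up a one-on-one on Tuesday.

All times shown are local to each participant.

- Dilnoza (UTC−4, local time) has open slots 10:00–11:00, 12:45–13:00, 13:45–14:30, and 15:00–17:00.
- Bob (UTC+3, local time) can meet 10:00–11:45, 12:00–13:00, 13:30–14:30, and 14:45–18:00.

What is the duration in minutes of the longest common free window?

60 minutes

Dilnoza → UTC: 14:00–15:00, 16:45–17:00, 17:45–18:30, 19:00–21:00.
Bob → UTC: 07:00–08:45, 09:00–10:00, 10:30–11:30, 11:45–15:00.
Dilnoza ∩ Bob: 14:00–15:00.
Single common window of 60 minutes.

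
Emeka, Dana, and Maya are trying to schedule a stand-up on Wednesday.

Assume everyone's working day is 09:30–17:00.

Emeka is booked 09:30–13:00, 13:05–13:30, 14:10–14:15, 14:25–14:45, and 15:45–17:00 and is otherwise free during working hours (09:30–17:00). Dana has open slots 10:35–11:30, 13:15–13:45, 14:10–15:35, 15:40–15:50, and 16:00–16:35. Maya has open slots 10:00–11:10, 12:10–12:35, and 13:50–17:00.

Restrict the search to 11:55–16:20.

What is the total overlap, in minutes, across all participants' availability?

Emeka free within 09:30–17:00: 13:00–13:05, 13:30–14:10, 14:15–14:25, 14:45–15:45.
Emeka ∩ Dana: 13:30–13:45, 14:15–14:25, 14:45–15:35, 15:40–15:45.
Emeka ∩ Dana ∩ Maya: 14:15–14:25, 14:45–15:35, 15:40–15:45.
Restricted to 11:55–16:20: 14:15–14:25, 14:45–15:35, 15:40–15:45.
Total common minutes: 10 + 50 + 5 = 65.

65 minutes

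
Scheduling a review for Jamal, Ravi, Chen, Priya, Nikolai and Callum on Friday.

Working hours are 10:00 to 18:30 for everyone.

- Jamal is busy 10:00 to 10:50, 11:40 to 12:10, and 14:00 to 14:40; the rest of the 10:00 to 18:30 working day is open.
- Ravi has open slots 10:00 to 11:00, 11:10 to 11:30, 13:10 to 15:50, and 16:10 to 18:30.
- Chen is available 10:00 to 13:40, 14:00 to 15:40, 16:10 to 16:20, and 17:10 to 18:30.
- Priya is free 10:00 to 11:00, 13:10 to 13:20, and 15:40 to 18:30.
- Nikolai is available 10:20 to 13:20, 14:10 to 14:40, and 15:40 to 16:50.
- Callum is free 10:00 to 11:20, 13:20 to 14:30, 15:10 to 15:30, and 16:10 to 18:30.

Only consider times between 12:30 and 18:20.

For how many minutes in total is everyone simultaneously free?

Jamal free within 10:00–18:30: 10:50–11:40, 12:10–14:00, 14:40–18:30.
Jamal ∩ Ravi: 10:50–11:00, 11:10–11:30, 13:10–14:00, 14:40–15:50, 16:10–18:30.
Jamal ∩ Ravi ∩ Chen: 10:50–11:00, 11:10–11:30, 13:10–13:40, 14:40–15:40, 16:10–16:20, 17:10–18:30.
Jamal ∩ Ravi ∩ Chen ∩ Priya: 10:50–11:00, 13:10–13:20, 16:10–16:20, 17:10–18:30.
Jamal ∩ Ravi ∩ Chen ∩ Priya ∩ Nikolai: 10:50–11:00, 13:10–13:20, 16:10–16:20.
Jamal ∩ Ravi ∩ Chen ∩ Priya ∩ Nikolai ∩ Callum: 10:50–11:00, 16:10–16:20.
Restricted to 12:30–18:20: 16:10–16:20.
Total common minutes: 10.

10 minutes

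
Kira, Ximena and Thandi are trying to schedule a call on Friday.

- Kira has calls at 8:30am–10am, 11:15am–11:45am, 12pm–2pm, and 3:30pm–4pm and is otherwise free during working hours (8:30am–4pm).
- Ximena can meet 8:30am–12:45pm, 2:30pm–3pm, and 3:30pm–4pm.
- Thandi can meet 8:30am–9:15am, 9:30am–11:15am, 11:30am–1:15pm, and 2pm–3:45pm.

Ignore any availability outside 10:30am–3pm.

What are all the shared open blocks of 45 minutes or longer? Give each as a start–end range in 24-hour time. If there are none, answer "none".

10:30–11:15

Kira free within 08:30–16:00: 10:00–11:15, 11:45–12:00, 14:00–15:30.
Kira ∩ Ximena: 10:00–11:15, 11:45–12:00, 14:30–15:00.
Kira ∩ Ximena ∩ Thandi: 10:00–11:15, 11:45–12:00, 14:30–15:00.
Restricted to 10:30–15:00: 10:30–11:15, 11:45–12:00, 14:30–15:00.
Windows ≥ 45 min: 10:30–11:15.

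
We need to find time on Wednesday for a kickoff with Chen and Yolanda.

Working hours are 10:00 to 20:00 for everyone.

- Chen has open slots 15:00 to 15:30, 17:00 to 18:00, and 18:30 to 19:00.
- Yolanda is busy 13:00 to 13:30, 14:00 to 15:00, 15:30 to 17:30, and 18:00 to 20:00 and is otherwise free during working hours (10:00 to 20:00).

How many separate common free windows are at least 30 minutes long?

Yolanda free within 10:00–20:00: 10:00–13:00, 13:30–14:00, 15:00–15:30, 17:30–18:00.
Chen ∩ Yolanda: 15:00–15:30, 17:30–18:00.
Windows ≥ 30 min: 15:00–15:30, 17:30–18:00.
That's 2 windows.

2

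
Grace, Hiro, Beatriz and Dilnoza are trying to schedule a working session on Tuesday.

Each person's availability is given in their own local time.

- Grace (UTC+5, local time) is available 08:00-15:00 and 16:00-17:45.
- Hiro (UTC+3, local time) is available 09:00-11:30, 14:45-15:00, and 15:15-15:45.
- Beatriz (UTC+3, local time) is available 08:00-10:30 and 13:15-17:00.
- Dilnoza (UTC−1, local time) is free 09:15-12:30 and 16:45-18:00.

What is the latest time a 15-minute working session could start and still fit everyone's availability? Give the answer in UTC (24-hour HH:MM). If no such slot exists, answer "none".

Grace → UTC: 03:00–10:00, 11:00–12:45.
Hiro → UTC: 06:00–08:30, 11:45–12:00, 12:15–12:45.
Beatriz → UTC: 05:00–07:30, 10:15–14:00.
Dilnoza → UTC: 10:15–13:30, 17:45–19:00.
Grace ∩ Hiro: 06:00–08:30, 11:45–12:00, 12:15–12:45.
Grace ∩ Hiro ∩ Beatriz: 06:00–07:30, 11:45–12:00, 12:15–12:45.
Grace ∩ Hiro ∩ Beatriz ∩ Dilnoza: 11:45–12:00, 12:15–12:45.
Windows ≥ 15 min: 11:45–12:00, 12:15–12:45.
Latest start in the last window 12:15–12:45 is 12:45 − 15 min = 12:30.

12:30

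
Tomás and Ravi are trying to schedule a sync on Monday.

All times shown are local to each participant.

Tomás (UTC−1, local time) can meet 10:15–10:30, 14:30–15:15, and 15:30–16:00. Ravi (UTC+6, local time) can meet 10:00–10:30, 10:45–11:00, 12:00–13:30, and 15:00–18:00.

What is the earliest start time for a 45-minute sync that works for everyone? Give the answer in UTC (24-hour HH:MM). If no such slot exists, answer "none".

Tomás → UTC: 11:15–11:30, 15:30–16:15, 16:30–17:00.
Ravi → UTC: 04:00–04:30, 04:45–05:00, 06:00–07:30, 09:00–12:00.
Tomás ∩ Ravi: 11:15–11:30.
Windows ≥ 45 min: (none).

none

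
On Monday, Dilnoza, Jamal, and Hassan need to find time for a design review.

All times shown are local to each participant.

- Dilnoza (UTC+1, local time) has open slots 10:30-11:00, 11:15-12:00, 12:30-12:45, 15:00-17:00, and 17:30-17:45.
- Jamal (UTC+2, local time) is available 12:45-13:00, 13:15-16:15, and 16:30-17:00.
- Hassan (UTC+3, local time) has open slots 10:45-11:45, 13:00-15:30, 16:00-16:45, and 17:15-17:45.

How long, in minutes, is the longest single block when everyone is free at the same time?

15 minutes

Dilnoza → UTC: 09:30–10:00, 10:15–11:00, 11:30–11:45, 14:00–16:00, 16:30–16:45.
Jamal → UTC: 10:45–11:00, 11:15–14:15, 14:30–15:00.
Hassan → UTC: 07:45–08:45, 10:00–12:30, 13:00–13:45, 14:15–14:45.
Dilnoza ∩ Jamal: 10:45–11:00, 11:30–11:45, 14:00–14:15, 14:30–15:00.
Dilnoza ∩ Jamal ∩ Hassan: 10:45–11:00, 11:30–11:45, 14:30–14:45.
Common window lengths: 15, 15, 15 min; longest is 15.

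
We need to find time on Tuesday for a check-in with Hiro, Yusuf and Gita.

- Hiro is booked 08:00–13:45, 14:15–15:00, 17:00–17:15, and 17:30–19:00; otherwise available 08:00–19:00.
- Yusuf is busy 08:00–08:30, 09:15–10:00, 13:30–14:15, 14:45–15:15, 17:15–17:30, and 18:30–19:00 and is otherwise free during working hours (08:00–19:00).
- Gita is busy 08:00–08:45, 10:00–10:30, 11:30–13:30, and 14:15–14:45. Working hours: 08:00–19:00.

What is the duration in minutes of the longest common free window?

Hiro free within 08:00–19:00: 13:45–14:15, 15:00–17:00, 17:15–17:30.
Yusuf free within 08:00–19:00: 08:30–09:15, 10:00–13:30, 14:15–14:45, 15:15–17:15, 17:30–18:30.
Gita free within 08:00–19:00: 08:45–10:00, 10:30–11:30, 13:30–14:15, 14:45–19:00.
Hiro ∩ Yusuf: 15:15–17:00.
Hiro ∩ Yusuf ∩ Gita: 15:15–17:00.
Single common window of 105 minutes.

105 minutes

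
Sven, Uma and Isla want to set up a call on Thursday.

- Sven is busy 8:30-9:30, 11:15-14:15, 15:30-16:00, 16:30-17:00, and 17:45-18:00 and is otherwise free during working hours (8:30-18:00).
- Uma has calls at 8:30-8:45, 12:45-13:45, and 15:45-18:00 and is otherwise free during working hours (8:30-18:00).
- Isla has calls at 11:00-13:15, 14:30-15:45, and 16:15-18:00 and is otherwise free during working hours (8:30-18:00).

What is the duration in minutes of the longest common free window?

Sven free within 08:30–18:00: 09:30–11:15, 14:15–15:30, 16:00–16:30, 17:00–17:45.
Uma free within 08:30–18:00: 08:45–12:45, 13:45–15:45.
Isla free within 08:30–18:00: 08:30–11:00, 13:15–14:30, 15:45–16:15.
Sven ∩ Uma: 09:30–11:15, 14:15–15:30.
Sven ∩ Uma ∩ Isla: 09:30–11:00, 14:15–14:30.
Common window lengths: 90, 15 min; longest is 90.

90 minutes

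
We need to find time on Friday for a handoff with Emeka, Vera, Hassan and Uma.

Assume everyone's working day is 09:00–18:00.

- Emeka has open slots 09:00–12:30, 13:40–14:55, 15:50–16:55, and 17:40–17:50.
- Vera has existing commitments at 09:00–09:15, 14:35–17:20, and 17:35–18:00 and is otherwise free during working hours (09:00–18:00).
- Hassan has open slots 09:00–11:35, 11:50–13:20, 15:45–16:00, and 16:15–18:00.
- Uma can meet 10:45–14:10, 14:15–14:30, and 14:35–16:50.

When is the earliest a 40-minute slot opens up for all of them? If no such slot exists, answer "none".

Vera free within 09:00–18:00: 09:15–14:35, 17:20–17:35.
Emeka ∩ Vera: 09:15–12:30, 13:40–14:35.
Emeka ∩ Vera ∩ Hassan: 09:15–11:35, 11:50–12:30.
Emeka ∩ Vera ∩ Hassan ∩ Uma: 10:45–11:35, 11:50–12:30.
Windows ≥ 40 min: 10:45–11:35, 11:50–12:30.
Earliest such window starts at 10:45.

10:45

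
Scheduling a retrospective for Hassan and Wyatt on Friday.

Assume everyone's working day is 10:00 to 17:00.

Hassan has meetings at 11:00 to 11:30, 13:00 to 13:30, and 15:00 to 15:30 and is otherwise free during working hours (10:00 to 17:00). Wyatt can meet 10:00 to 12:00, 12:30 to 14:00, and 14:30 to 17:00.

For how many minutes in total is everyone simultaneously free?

270 minutes

Hassan free within 10:00–17:00: 10:00–11:00, 11:30–13:00, 13:30–15:00, 15:30–17:00.
Hassan ∩ Wyatt: 10:00–11:00, 11:30–12:00, 12:30–13:00, 13:30–14:00, 14:30–15:00, 15:30–17:00.
Total common minutes: 60 + 30 + 30 + 30 + 30 + 90 = 270.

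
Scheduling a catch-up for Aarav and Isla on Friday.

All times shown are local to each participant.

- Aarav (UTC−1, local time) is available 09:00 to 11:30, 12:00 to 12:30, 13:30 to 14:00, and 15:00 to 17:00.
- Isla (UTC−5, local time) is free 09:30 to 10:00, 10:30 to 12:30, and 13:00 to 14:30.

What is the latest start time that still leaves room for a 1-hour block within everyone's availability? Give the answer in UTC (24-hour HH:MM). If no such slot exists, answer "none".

16:30

Aarav → UTC: 10:00–12:30, 13:00–13:30, 14:30–15:00, 16:00–18:00.
Isla → UTC: 14:30–15:00, 15:30–17:30, 18:00–19:30.
Aarav ∩ Isla: 14:30–15:00, 16:00–17:30.
Windows ≥ 60 min: 16:00–17:30.
Latest start in the last window 16:00–17:30 is 17:30 − 60 min = 16:30.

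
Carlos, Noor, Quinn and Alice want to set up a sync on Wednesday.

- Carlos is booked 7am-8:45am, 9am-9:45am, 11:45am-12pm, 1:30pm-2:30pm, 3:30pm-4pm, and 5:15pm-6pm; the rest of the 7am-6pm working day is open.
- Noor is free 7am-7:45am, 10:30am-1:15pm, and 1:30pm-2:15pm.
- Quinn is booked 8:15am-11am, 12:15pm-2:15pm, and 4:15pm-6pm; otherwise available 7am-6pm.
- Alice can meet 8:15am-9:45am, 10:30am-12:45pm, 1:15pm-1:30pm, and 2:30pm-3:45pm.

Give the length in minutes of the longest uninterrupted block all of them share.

Carlos free within 07:00–18:00: 08:45–09:00, 09:45–11:45, 12:00–13:30, 14:30–15:30, 16:00–17:15.
Quinn free within 07:00–18:00: 07:00–08:15, 11:00–12:15, 14:15–16:15.
Carlos ∩ Noor: 10:30–11:45, 12:00–13:15.
Carlos ∩ Noor ∩ Quinn: 11:00–11:45, 12:00–12:15.
Carlos ∩ Noor ∩ Quinn ∩ Alice: 11:00–11:45, 12:00–12:15.
Common window lengths: 45, 15 min; longest is 45.

45 minutes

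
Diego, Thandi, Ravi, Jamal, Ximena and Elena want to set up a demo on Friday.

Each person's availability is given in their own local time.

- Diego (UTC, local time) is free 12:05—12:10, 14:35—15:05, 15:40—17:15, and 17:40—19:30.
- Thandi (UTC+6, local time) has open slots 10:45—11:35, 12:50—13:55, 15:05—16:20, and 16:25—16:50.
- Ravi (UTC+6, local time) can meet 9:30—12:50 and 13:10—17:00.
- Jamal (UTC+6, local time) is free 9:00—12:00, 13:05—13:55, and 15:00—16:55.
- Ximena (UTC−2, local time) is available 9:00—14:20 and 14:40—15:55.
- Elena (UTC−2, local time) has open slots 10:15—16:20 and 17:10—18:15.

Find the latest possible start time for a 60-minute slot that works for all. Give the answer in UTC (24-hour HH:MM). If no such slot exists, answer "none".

none

Diego → UTC: 12:05–12:10, 14:35–15:05, 15:40–17:15, 17:40–19:30.
Thandi → UTC: 04:45–05:35, 06:50–07:55, 09:05–10:20, 10:25–10:50.
Ravi → UTC: 03:30–06:50, 07:10–11:00.
Jamal → UTC: 03:00–06:00, 07:05–07:55, 09:00–10:55.
Ximena → UTC: 11:00–16:20, 16:40–17:55.
Elena → UTC: 12:15–18:20, 19:10–20:15.
Diego ∩ Thandi: (none).
Diego ∩ Thandi ∩ Ravi: (none).
Diego ∩ Thandi ∩ Ravi ∩ Jamal: (none).
Diego ∩ Thandi ∩ Ravi ∩ Jamal ∩ Ximena: (none).
Diego ∩ Thandi ∩ Ravi ∩ Jamal ∩ Ximena ∩ Elena: (none).
Windows ≥ 60 min: (none).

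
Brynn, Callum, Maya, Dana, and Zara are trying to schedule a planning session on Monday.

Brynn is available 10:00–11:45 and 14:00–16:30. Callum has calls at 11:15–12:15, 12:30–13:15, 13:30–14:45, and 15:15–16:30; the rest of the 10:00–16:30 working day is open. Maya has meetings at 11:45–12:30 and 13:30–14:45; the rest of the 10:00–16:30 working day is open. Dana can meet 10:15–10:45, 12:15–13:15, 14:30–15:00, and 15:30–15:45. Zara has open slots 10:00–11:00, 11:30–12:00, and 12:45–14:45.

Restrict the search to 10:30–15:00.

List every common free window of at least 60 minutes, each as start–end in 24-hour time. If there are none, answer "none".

none

Callum free within 10:00–16:30: 10:00–11:15, 12:15–12:30, 13:15–13:30, 14:45–15:15.
Maya free within 10:00–16:30: 10:00–11:45, 12:30–13:30, 14:45–16:30.
Brynn ∩ Callum: 10:00–11:15, 14:45–15:15.
Brynn ∩ Callum ∩ Maya: 10:00–11:15, 14:45–15:15.
Brynn ∩ Callum ∩ Maya ∩ Dana: 10:15–10:45, 14:45–15:00.
Brynn ∩ Callum ∩ Maya ∩ Dana ∩ Zara: 10:15–10:45.
Restricted to 10:30–15:00: 10:30–10:45.
Windows ≥ 60 min: (none).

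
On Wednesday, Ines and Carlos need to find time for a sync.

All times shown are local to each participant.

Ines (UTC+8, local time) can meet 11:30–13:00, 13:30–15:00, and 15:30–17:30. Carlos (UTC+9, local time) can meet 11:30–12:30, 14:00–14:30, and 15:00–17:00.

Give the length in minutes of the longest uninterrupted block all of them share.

60 minutes

Ines → UTC: 03:30–05:00, 05:30–07:00, 07:30–09:30.
Carlos → UTC: 02:30–03:30, 05:00–05:30, 06:00–08:00.
Ines ∩ Carlos: 06:00–07:00, 07:30–08:00.
Common window lengths: 60, 30 min; longest is 60.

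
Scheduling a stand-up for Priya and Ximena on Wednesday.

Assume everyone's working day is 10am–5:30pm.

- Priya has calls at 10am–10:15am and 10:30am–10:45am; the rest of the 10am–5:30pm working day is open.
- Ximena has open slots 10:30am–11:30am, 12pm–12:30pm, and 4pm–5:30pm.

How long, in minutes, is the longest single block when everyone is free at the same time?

Priya free within 10:00–17:30: 10:15–10:30, 10:45–17:30.
Priya ∩ Ximena: 10:45–11:30, 12:00–12:30, 16:00–17:30.
Common window lengths: 45, 30, 90 min; longest is 90.

90 minutes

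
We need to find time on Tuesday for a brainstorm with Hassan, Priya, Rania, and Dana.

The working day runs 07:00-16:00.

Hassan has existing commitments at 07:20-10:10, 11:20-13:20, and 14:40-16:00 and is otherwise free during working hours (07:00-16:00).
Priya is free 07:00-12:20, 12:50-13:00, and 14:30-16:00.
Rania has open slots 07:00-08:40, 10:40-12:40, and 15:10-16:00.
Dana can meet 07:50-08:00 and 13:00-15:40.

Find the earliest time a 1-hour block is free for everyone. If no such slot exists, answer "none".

none

Hassan free within 07:00–16:00: 07:00–07:20, 10:10–11:20, 13:20–14:40.
Hassan ∩ Priya: 07:00–07:20, 10:10–11:20, 14:30–14:40.
Hassan ∩ Priya ∩ Rania: 07:00–07:20, 10:40–11:20.
Hassan ∩ Priya ∩ Rania ∩ Dana: (none).
Windows ≥ 60 min: (none).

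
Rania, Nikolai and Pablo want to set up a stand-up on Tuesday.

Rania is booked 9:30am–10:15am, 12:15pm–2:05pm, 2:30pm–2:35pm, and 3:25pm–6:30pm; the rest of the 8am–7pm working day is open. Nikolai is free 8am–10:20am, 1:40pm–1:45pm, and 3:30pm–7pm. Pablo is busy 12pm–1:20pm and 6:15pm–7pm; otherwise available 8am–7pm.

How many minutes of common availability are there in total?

Rania free within 08:00–19:00: 08:00–09:30, 10:15–12:15, 14:05–14:30, 14:35–15:25, 18:30–19:00.
Pablo free within 08:00–19:00: 08:00–12:00, 13:20–18:15.
Rania ∩ Nikolai: 08:00–09:30, 10:15–10:20, 18:30–19:00.
Rania ∩ Nikolai ∩ Pablo: 08:00–09:30, 10:15–10:20.
Total common minutes: 90 + 5 = 95.

95 minutes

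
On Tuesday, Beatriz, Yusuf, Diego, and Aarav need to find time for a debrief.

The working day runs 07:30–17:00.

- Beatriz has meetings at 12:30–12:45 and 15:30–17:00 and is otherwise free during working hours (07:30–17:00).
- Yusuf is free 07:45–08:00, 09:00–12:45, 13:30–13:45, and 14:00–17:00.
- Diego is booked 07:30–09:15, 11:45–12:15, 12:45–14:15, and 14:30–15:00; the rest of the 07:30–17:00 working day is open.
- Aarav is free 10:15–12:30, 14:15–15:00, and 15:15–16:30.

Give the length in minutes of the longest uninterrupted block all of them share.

90 minutes

Beatriz free within 07:30–17:00: 07:30–12:30, 12:45–15:30.
Diego free within 07:30–17:00: 09:15–11:45, 12:15–12:45, 14:15–14:30, 15:00–17:00.
Beatriz ∩ Yusuf: 07:45–08:00, 09:00–12:30, 13:30–13:45, 14:00–15:30.
Beatriz ∩ Yusuf ∩ Diego: 09:15–11:45, 12:15–12:30, 14:15–14:30, 15:00–15:30.
Beatriz ∩ Yusuf ∩ Diego ∩ Aarav: 10:15–11:45, 12:15–12:30, 14:15–14:30, 15:15–15:30.
Common window lengths: 90, 15, 15, 15 min; longest is 90.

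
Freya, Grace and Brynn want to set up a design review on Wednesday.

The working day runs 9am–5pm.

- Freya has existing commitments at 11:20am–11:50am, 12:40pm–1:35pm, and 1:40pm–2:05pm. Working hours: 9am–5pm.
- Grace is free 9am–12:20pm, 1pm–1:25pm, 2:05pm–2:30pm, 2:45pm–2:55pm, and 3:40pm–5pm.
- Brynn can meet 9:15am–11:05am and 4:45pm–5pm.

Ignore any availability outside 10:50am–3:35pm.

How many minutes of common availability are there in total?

15 minutes

Freya free within 09:00–17:00: 09:00–11:20, 11:50–12:40, 13:35–13:40, 14:05–17:00.
Freya ∩ Grace: 09:00–11:20, 11:50–12:20, 14:05–14:30, 14:45–14:55, 15:40–17:00.
Freya ∩ Grace ∩ Brynn: 09:15–11:05, 16:45–17:00.
Restricted to 10:50–15:35: 10:50–11:05.
Total common minutes: 15.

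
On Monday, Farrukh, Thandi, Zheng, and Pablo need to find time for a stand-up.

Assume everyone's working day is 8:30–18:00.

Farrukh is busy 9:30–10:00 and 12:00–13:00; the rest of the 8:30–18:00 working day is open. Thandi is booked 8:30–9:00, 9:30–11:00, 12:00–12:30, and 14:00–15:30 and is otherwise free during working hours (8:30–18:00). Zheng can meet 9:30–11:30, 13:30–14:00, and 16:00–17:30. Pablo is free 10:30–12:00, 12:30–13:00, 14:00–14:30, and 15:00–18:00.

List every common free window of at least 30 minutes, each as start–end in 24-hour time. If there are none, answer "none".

11:00–11:30, 16:00–17:30

Farrukh free within 08:30–18:00: 08:30–09:30, 10:00–12:00, 13:00–18:00.
Thandi free within 08:30–18:00: 09:00–09:30, 11:00–12:00, 12:30–14:00, 15:30–18:00.
Farrukh ∩ Thandi: 09:00–09:30, 11:00–12:00, 13:00–14:00, 15:30–18:00.
Farrukh ∩ Thandi ∩ Zheng: 11:00–11:30, 13:30–14:00, 16:00–17:30.
Farrukh ∩ Thandi ∩ Zheng ∩ Pablo: 11:00–11:30, 16:00–17:30.
Windows ≥ 30 min: 11:00–11:30, 16:00–17:30.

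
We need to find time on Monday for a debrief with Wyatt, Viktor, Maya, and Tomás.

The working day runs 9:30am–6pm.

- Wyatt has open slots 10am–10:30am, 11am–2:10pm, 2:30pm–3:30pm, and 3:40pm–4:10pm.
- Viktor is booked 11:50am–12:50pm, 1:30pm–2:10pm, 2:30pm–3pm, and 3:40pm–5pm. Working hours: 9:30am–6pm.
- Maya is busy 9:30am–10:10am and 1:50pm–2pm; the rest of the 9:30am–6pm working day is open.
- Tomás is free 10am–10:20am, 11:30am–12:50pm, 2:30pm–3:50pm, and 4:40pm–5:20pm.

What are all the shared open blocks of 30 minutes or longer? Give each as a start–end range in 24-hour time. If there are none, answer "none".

15:00–15:30

Viktor free within 09:30–18:00: 09:30–11:50, 12:50–13:30, 14:10–14:30, 15:00–15:40, 17:00–18:00.
Maya free within 09:30–18:00: 10:10–13:50, 14:00–18:00.
Wyatt ∩ Viktor: 10:00–10:30, 11:00–11:50, 12:50–13:30, 15:00–15:30.
Wyatt ∩ Viktor ∩ Maya: 10:10–10:30, 11:00–11:50, 12:50–13:30, 15:00–15:30.
Wyatt ∩ Viktor ∩ Maya ∩ Tomás: 10:10–10:20, 11:30–11:50, 15:00–15:30.
Windows ≥ 30 min: 15:00–15:30.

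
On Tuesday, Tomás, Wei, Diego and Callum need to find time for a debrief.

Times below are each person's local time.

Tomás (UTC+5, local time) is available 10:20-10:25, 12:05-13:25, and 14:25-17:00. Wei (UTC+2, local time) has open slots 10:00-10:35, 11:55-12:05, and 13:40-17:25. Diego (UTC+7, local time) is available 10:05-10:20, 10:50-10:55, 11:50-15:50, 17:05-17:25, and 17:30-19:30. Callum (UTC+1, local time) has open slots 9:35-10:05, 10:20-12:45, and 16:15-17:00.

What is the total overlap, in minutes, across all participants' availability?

Tomás → UTC: 05:20–05:25, 07:05–08:25, 09:25–12:00.
Wei → UTC: 08:00–08:35, 09:55–10:05, 11:40–15:25.
Diego → UTC: 03:05–03:20, 03:50–03:55, 04:50–08:50, 10:05–10:25, 10:30–12:30.
Callum → UTC: 08:35–09:05, 09:20–11:45, 15:15–16:00.
Tomás ∩ Wei: 08:00–08:25, 09:55–10:05, 11:40–12:00.
Tomás ∩ Wei ∩ Diego: 08:00–08:25, 11:40–12:00.
Tomás ∩ Wei ∩ Diego ∩ Callum: 11:40–11:45.
Total common minutes: 5.

5 minutes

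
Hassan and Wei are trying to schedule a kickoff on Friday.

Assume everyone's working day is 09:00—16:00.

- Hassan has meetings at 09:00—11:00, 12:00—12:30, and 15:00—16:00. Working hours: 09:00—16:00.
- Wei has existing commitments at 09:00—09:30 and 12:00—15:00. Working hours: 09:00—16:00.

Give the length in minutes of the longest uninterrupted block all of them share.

60 minutes

Hassan free within 09:00–16:00: 11:00–12:00, 12:30–15:00.
Wei free within 09:00–16:00: 09:30–12:00, 15:00–16:00.
Hassan ∩ Wei: 11:00–12:00.
Single common window of 60 minutes.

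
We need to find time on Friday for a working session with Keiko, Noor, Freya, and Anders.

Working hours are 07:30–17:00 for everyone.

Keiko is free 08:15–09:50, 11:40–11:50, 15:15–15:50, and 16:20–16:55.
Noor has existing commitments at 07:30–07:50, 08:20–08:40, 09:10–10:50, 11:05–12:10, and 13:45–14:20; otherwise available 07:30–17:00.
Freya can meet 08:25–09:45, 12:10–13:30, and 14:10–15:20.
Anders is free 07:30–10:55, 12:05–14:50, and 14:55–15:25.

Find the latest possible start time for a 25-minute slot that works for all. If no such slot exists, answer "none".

08:45

Noor free within 07:30–17:00: 07:50–08:20, 08:40–09:10, 10:50–11:05, 12:10–13:45, 14:20–17:00.
Keiko ∩ Noor: 08:15–08:20, 08:40–09:10, 15:15–15:50, 16:20–16:55.
Keiko ∩ Noor ∩ Freya: 08:40–09:10, 15:15–15:20.
Keiko ∩ Noor ∩ Freya ∩ Anders: 08:40–09:10, 15:15–15:20.
Windows ≥ 25 min: 08:40–09:10.
Latest start in the last window 08:40–09:10 is 09:10 − 25 min = 08:45.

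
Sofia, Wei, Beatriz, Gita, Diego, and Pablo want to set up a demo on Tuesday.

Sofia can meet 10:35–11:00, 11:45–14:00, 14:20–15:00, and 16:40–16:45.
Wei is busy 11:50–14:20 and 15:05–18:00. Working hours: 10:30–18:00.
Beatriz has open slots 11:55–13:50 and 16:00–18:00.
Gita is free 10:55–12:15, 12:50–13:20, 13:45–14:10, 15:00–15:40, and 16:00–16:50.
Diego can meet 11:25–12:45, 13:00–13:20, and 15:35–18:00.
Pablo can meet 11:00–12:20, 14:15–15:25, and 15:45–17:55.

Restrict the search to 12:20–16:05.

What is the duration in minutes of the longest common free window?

0 minutes

Wei free within 10:30–18:00: 10:30–11:50, 14:20–15:05.
Sofia ∩ Wei: 10:35–11:00, 11:45–11:50, 14:20–15:00.
Sofia ∩ Wei ∩ Beatriz: (none).
Sofia ∩ Wei ∩ Beatriz ∩ Gita: (none).
Sofia ∩ Wei ∩ Beatriz ∩ Gita ∩ Diego: (none).
Sofia ∩ Wei ∩ Beatriz ∩ Gita ∩ Diego ∩ Pablo: (none).
Restricted to 12:20–16:05: (none).
No common window.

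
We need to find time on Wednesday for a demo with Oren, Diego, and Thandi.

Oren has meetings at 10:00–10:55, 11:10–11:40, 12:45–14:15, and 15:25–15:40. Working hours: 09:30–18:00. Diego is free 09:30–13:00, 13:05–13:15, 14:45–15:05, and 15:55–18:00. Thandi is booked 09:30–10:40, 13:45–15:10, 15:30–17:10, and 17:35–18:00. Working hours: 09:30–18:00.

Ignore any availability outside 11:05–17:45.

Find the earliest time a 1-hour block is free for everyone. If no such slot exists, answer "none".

Oren free within 09:30–18:00: 09:30–10:00, 10:55–11:10, 11:40–12:45, 14:15–15:25, 15:40–18:00.
Thandi free within 09:30–18:00: 10:40–13:45, 15:10–15:30, 17:10–17:35.
Oren ∩ Diego: 09:30–10:00, 10:55–11:10, 11:40–12:45, 14:45–15:05, 15:55–18:00.
Oren ∩ Diego ∩ Thandi: 10:55–11:10, 11:40–12:45, 17:10–17:35.
Restricted to 11:05–17:45: 11:05–11:10, 11:40–12:45, 17:10–17:35.
Windows ≥ 60 min: 11:40–12:45.
Earliest such window starts at 11:40.

11:40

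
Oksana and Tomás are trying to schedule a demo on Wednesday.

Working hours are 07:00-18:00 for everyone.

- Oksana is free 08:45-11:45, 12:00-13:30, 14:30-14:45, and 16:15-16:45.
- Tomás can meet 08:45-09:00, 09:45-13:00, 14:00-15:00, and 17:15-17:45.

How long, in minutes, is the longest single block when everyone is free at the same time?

Oksana ∩ Tomás: 08:45–09:00, 09:45–11:45, 12:00–13:00, 14:30–14:45.
Common window lengths: 15, 120, 60, 15 min; longest is 120.

120 minutes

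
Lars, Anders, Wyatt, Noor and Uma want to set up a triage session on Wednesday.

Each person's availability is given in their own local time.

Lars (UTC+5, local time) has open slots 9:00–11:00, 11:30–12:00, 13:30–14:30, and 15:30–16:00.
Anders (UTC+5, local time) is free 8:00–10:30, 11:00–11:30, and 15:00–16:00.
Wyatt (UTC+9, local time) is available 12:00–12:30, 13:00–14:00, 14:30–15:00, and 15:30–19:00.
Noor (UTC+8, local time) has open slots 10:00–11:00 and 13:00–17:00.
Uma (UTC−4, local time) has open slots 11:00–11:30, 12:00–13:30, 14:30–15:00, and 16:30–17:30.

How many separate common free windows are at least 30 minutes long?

Lars → UTC: 04:00–06:00, 06:30–07:00, 08:30–09:30, 10:30–11:00.
Anders → UTC: 03:00–05:30, 06:00–06:30, 10:00–11:00.
Wyatt → UTC: 03:00–03:30, 04:00–05:00, 05:30–06:00, 06:30–10:00.
Noor → UTC: 02:00–03:00, 05:00–09:00.
Uma → UTC: 15:00–15:30, 16:00–17:30, 18:30–19:00, 20:30–21:30.
Lars ∩ Anders: 04:00–05:30, 10:30–11:00.
Lars ∩ Anders ∩ Wyatt: 04:00–05:00.
Lars ∩ Anders ∩ Wyatt ∩ Noor: (none).
Lars ∩ Anders ∩ Wyatt ∩ Noor ∩ Uma: (none).
Windows ≥ 30 min: (none).
That's 0 windows.

0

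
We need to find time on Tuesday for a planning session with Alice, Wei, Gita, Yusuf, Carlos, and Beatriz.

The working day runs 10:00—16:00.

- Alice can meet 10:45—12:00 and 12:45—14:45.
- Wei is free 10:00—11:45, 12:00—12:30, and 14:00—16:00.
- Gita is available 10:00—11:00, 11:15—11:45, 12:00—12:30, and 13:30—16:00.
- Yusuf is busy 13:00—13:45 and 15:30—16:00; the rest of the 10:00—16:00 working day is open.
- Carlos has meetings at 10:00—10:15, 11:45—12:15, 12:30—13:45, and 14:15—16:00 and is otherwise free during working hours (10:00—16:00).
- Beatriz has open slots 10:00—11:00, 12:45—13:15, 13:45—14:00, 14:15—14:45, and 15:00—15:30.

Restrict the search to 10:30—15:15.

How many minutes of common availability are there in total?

15 minutes

Yusuf free within 10:00–16:00: 10:00–13:00, 13:45–15:30.
Carlos free within 10:00–16:00: 10:15–11:45, 12:15–12:30, 13:45–14:15.
Alice ∩ Wei: 10:45–11:45, 14:00–14:45.
Alice ∩ Wei ∩ Gita: 10:45–11:00, 11:15–11:45, 14:00–14:45.
Alice ∩ Wei ∩ Gita ∩ Yusuf: 10:45–11:00, 11:15–11:45, 14:00–14:45.
Alice ∩ Wei ∩ Gita ∩ Yusuf ∩ Carlos: 10:45–11:00, 11:15–11:45, 14:00–14:15.
Alice ∩ Wei ∩ Gita ∩ Yusuf ∩ Carlos ∩ Beatriz: 10:45–11:00.
Restricted to 10:30–15:15: 10:45–11:00.
Total common minutes: 15.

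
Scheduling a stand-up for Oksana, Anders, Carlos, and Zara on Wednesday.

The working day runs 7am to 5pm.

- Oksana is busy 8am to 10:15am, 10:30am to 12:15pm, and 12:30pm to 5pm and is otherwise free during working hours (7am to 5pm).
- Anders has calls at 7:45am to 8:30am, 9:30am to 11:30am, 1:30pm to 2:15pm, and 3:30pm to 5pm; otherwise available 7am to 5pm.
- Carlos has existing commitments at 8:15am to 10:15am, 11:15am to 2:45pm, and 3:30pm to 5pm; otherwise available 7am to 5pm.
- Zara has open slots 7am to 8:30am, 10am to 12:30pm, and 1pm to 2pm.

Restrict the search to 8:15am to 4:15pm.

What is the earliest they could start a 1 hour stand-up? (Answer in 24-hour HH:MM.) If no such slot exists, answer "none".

none

Oksana free within 07:00–17:00: 07:00–08:00, 10:15–10:30, 12:15–12:30.
Anders free within 07:00–17:00: 07:00–07:45, 08:30–09:30, 11:30–13:30, 14:15–15:30.
Carlos free within 07:00–17:00: 07:00–08:15, 10:15–11:15, 14:45–15:30.
Oksana ∩ Anders: 07:00–07:45, 12:15–12:30.
Oksana ∩ Anders ∩ Carlos: 07:00–07:45.
Oksana ∩ Anders ∩ Carlos ∩ Zara: 07:00–07:45.
Restricted to 08:15–16:15: (none).
Windows ≥ 60 min: (none).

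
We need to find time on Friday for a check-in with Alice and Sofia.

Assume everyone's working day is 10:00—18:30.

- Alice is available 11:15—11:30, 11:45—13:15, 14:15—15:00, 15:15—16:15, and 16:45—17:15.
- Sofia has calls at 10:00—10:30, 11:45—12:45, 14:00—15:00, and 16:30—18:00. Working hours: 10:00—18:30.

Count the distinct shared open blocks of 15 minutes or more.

Sofia free within 10:00–18:30: 10:30–11:45, 12:45–14:00, 15:00–16:30, 18:00–18:30.
Alice ∩ Sofia: 11:15–11:30, 12:45–13:15, 15:15–16:15.
Windows ≥ 15 min: 11:15–11:30, 12:45–13:15, 15:15–16:15.
That's 3 windows.

3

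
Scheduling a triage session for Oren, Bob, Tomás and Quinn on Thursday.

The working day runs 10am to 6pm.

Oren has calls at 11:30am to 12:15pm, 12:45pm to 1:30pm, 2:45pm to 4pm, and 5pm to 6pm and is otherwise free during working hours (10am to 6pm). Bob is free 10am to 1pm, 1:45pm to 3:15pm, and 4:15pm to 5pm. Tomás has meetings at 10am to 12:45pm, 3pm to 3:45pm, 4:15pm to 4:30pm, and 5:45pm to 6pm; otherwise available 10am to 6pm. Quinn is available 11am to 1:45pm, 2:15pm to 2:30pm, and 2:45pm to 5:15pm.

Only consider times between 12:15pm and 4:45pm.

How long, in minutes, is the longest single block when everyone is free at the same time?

Oren free within 10:00–18:00: 10:00–11:30, 12:15–12:45, 13:30–14:45, 16:00–17:00.
Tomás free within 10:00–18:00: 12:45–15:00, 15:45–16:15, 16:30–17:45.
Oren ∩ Bob: 10:00–11:30, 12:15–12:45, 13:45–14:45, 16:15–17:00.
Oren ∩ Bob ∩ Tomás: 13:45–14:45, 16:30–17:00.
Oren ∩ Bob ∩ Tomás ∩ Quinn: 14:15–14:30, 16:30–17:00.
Restricted to 12:15–16:45: 14:15–14:30, 16:30–16:45.
Common window lengths: 15, 15 min; longest is 15.

15 minutes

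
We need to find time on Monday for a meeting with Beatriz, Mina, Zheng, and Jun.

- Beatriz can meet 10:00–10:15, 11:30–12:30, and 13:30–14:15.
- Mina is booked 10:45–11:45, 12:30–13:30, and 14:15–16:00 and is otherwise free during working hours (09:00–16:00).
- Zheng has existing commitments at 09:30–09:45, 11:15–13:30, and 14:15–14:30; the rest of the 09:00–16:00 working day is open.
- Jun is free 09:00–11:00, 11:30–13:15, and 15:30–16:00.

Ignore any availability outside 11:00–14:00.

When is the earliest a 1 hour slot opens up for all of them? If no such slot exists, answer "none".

Mina free within 09:00–16:00: 09:00–10:45, 11:45–12:30, 13:30–14:15.
Zheng free within 09:00–16:00: 09:00–09:30, 09:45–11:15, 13:30–14:15, 14:30–16:00.
Beatriz ∩ Mina: 10:00–10:15, 11:45–12:30, 13:30–14:15.
Beatriz ∩ Mina ∩ Zheng: 10:00–10:15, 13:30–14:15.
Beatriz ∩ Mina ∩ Zheng ∩ Jun: 10:00–10:15.
Restricted to 11:00–14:00: (none).
Windows ≥ 60 min: (none).

none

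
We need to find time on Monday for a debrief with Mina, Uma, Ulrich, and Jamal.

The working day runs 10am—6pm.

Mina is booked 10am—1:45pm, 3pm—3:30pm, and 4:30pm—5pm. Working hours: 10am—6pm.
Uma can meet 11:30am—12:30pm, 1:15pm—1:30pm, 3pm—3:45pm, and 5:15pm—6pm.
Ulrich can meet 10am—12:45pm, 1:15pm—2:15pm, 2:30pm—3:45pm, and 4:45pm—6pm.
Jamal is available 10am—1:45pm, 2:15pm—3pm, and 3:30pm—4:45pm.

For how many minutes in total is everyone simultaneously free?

15 minutes

Mina free within 10:00–18:00: 13:45–15:00, 15:30–16:30, 17:00–18:00.
Mina ∩ Uma: 15:30–15:45, 17:15–18:00.
Mina ∩ Uma ∩ Ulrich: 15:30–15:45, 17:15–18:00.
Mina ∩ Uma ∩ Ulrich ∩ Jamal: 15:30–15:45.
Total common minutes: 15.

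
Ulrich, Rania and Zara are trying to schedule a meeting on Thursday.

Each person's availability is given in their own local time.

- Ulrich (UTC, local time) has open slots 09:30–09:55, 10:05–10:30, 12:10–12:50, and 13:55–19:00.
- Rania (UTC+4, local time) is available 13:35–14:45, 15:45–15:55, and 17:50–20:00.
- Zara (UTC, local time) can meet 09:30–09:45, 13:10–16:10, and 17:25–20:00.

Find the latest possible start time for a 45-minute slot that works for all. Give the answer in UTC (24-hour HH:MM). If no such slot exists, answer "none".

Ulrich → UTC: 09:30–09:55, 10:05–10:30, 12:10–12:50, 13:55–19:00.
Rania → UTC: 09:35–10:45, 11:45–11:55, 13:50–16:00.
Zara → UTC: 09:30–09:45, 13:10–16:10, 17:25–20:00.
Ulrich ∩ Rania: 09:35–09:55, 10:05–10:30, 13:55–16:00.
Ulrich ∩ Rania ∩ Zara: 09:35–09:45, 13:55–16:00.
Windows ≥ 45 min: 13:55–16:00.
Latest start in the last window 13:55–16:00 is 16:00 − 45 min = 15:15.

15:15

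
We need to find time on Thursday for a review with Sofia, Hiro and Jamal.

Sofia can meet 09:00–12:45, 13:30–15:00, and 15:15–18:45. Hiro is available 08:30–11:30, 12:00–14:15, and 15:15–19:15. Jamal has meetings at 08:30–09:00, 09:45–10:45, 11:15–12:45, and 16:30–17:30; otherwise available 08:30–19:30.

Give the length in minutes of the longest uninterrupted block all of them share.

75 minutes

Jamal free within 08:30–19:30: 09:00–09:45, 10:45–11:15, 12:45–16:30, 17:30–19:30.
Sofia ∩ Hiro: 09:00–11:30, 12:00–12:45, 13:30–14:15, 15:15–18:45.
Sofia ∩ Hiro ∩ Jamal: 09:00–09:45, 10:45–11:15, 13:30–14:15, 15:15–16:30, 17:30–18:45.
Common window lengths: 45, 30, 45, 75, 75 min; longest is 75.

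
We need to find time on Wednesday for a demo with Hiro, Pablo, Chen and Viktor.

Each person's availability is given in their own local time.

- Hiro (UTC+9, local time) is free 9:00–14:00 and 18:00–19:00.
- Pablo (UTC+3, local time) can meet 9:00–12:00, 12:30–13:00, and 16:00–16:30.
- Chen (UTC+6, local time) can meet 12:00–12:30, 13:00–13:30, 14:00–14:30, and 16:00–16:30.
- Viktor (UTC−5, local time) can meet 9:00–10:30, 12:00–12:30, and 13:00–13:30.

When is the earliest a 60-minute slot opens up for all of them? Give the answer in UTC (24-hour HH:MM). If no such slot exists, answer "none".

Hiro → UTC: 00:00–05:00, 09:00–10:00.
Pablo → UTC: 06:00–09:00, 09:30–10:00, 13:00–13:30.
Chen → UTC: 06:00–06:30, 07:00–07:30, 08:00–08:30, 10:00–10:30.
Viktor → UTC: 14:00–15:30, 17:00–17:30, 18:00–18:30.
Hiro ∩ Pablo: 09:30–10:00.
Hiro ∩ Pablo ∩ Chen: (none).
Hiro ∩ Pablo ∩ Chen ∩ Viktor: (none).
Windows ≥ 60 min: (none).

none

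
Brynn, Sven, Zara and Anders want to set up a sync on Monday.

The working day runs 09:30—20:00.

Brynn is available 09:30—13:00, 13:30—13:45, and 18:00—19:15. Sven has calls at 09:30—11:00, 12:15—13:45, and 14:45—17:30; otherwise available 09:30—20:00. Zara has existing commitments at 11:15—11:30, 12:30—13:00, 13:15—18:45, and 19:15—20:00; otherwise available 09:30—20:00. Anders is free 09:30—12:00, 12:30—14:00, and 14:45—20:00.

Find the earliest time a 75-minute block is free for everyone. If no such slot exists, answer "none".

Sven free within 09:30–20:00: 11:00–12:15, 13:45–14:45, 17:30–20:00.
Zara free within 09:30–20:00: 09:30–11:15, 11:30–12:30, 13:00–13:15, 18:45–19:15.
Brynn ∩ Sven: 11:00–12:15, 18:00–19:15.
Brynn ∩ Sven ∩ Zara: 11:00–11:15, 11:30–12:15, 18:45–19:15.
Brynn ∩ Sven ∩ Zara ∩ Anders: 11:00–11:15, 11:30–12:00, 18:45–19:15.
Windows ≥ 75 min: (none).

none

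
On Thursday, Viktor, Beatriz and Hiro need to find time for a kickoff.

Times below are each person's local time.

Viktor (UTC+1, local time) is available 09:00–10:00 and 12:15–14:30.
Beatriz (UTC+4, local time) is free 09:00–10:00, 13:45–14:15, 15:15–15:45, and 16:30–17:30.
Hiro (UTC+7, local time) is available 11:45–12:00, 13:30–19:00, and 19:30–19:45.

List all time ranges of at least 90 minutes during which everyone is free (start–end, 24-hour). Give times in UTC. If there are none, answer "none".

Viktor → UTC: 08:00–09:00, 11:15–13:30.
Beatriz → UTC: 05:00–06:00, 09:45–10:15, 11:15–11:45, 12:30–13:30.
Hiro → UTC: 04:45–05:00, 06:30–12:00, 12:30–12:45.
Viktor ∩ Beatriz: 11:15–11:45, 12:30–13:30.
Viktor ∩ Beatriz ∩ Hiro: 11:15–11:45, 12:30–12:45.
Windows ≥ 90 min: (none).

none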